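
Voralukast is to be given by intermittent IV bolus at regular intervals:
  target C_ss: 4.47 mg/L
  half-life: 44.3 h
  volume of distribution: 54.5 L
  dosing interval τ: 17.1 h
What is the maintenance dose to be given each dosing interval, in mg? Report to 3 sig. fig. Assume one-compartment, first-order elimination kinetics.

65.2 mg

k = ln2 / t½ = 0.693147 / 44.3 = 0.01565 h⁻¹
CL = k × Vd = 0.01565 × 54.5 = 0.8529 L/h
At steady state, Dose/τ = Css × CL.
Dose = Css × CL × τ = 4.47 × 0.8529 × 17.1 = 65.19 mg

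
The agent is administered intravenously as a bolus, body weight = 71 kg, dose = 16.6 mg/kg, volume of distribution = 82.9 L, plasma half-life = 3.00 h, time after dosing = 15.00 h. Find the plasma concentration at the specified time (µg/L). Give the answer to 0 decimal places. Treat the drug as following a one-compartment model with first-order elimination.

Total dose = 16.6 × 71 = 1179 mg
C₀ = Dose / Vd = 1179 / 82.9 = 14.22 mg/L
k = ln2 / t½ = 0.693147 / 3.00 = 0.2310 h⁻¹
t / t½ = 15.00 / 3.00 = 5 half-lives
C = C₀ × (1/2)^5 = 14.22 × 0.03125 = 0.4444 mg/L
Convert: 0.4444 mg/L × 1000 = 444.4 µg/L

444 µg/L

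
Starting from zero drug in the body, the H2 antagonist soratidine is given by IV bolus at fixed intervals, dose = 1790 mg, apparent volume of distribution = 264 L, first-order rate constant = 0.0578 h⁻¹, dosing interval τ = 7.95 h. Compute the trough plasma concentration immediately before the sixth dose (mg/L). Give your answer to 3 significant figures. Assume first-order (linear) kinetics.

10.5 mg/L

C₀ per dose = Dose / Vd = 1790 / 264 = 6.780 mg/L
Fraction remaining after one interval: r = e^(−kτ) = e^(−0.05780 × 7.95) = 0.6316
Before dose 6, 5 doses have been given (aged 1τ, 2τ, 3τ, 4τ, 5τ).
C_trough = C₀ × (r + r² + … + r^5) = C₀ × r(1−r^5)/(1−r)
        = 6.780 × 0.6316 × (1 − 0.1005) / (1 − 0.6316) = 10.46 mg/L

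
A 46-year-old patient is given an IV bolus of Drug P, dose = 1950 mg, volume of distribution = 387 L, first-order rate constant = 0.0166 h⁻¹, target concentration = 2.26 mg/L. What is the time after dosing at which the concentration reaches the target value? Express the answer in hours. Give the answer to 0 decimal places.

48 h

C₀ = Dose / Vd = 1950 / 387 = 5.039 mg/L
t = ln(C₀ / C) / k = ln(5.039 / 2.26) / 0.01660
  = ln(2.230) / 0.01660 = 0.8020 / 0.01660 = 48.31 h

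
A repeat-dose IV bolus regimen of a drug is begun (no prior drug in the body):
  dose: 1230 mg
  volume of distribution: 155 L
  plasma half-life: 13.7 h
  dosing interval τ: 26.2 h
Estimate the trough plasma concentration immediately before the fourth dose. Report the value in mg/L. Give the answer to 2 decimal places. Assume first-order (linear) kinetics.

2.82 mg/L

C₀ per dose = Dose / Vd = 1230 / 155 = 7.935 mg/L
k = ln2 / t½ = 0.693147 / 13.7 = 0.05059 h⁻¹
Fraction remaining after one interval: r = e^(−kτ) = e^(−0.05059 × 26.2) = 0.2657
Before dose 4, 3 doses have been given (aged 1τ, 2τ, 3τ).
C_trough = C₀ × (r + r² + … + r^3) = C₀ × r(1−r^3)/(1−r)
        = 7.935 × 0.2657 × (1 − 0.01876) / (1 − 0.2657) = 2.817 mg/L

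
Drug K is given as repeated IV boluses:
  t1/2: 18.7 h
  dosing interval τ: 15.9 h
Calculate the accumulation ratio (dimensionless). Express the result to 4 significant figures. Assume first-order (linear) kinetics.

k = ln2 / t½ = 0.693147 / 18.7 = 0.03707 h⁻¹
e^(−kτ) = e^(−0.03707 × 15.9) = 0.5547
Accumulation ratio R = 1 / (1 − e^(−kτ)) = 1 / (1 − 0.5547) = 2.246

2.246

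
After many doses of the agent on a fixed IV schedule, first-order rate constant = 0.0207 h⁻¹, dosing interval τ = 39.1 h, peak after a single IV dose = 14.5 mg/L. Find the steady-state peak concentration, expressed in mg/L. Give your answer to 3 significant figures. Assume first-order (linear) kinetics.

e^(−kτ) = e^(−0.02070 × 39.1) = 0.4451
Accumulation ratio R = 1 / (1 − e^(−kτ)) = 1 / (1 − 0.4451) = 1.802
Steady-state peak = C₀ × R = 14.5 × 1.802 = 26.13 mg/L

26.1 mg/L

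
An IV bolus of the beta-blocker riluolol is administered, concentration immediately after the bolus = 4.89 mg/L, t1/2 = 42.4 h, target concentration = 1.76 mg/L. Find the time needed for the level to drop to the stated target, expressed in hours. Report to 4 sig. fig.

62.51 h

k = ln2 / t½ = 0.693147 / 42.4 = 0.01635 h⁻¹
t = ln(C₀ / C) / k = ln(4.890 / 1.76) / 0.01635
  = ln(2.778) / 0.01635 = 1.022 / 0.01635 = 62.51 h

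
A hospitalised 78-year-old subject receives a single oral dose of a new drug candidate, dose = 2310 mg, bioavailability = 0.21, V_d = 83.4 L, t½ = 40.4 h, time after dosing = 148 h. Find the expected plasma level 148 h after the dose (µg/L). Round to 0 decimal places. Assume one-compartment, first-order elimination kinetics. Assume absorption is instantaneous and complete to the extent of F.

Amount reaching circulation = F × Dose = 0.21 × 2310 = 485.1 mg
C₀ = F·Dose / Vd = 485.1 / 83.4 = 5.817 mg/L
k = ln2 / t½ = 0.693147 / 40.4 = 0.01716 h⁻¹
C = C₀ · e^(−k·t) = 5.817 × e^(−0.01716 × 148)
  = 5.817 × 0.07889 = 0.4589 mg/L
Convert: 0.4589 mg/L × 1000 = 458.9 µg/L

459 µg/L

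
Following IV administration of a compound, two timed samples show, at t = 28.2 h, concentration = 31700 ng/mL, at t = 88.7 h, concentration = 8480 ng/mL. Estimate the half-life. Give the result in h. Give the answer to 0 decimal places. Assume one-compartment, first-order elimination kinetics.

k = ln(C₁/C₂) / (t₂ − t₁) = ln(31700/8480) / (88.7 − 28.2)
  = 1.319 / 60.50 = 0.02180 h⁻¹
t½ = ln2 / k = 0.693147 / 0.02180 = 31.80 h

32 h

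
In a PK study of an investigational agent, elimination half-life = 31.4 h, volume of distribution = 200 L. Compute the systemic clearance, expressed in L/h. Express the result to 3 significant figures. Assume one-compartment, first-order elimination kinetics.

4.41 L/h

k = ln2 / t½ = 0.693147 / 31.4 = 0.02207 h⁻¹
CL = k × Vd = 0.02207 × 200 = 4.414 L/h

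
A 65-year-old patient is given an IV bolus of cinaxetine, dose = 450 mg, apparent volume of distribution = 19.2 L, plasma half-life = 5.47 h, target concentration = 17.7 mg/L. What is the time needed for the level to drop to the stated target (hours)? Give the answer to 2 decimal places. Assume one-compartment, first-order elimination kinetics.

C₀ = Dose / Vd = 450.0 / 19.2 = 23.44 mg/L
k = ln2 / t½ = 0.693147 / 5.47 = 0.1267 h⁻¹
t = ln(C₀ / C) / k = ln(23.44 / 17.7) / 0.1267
  = ln(1.324) / 0.1267 = 0.2807 / 0.1267 = 2.215 h

2.22 h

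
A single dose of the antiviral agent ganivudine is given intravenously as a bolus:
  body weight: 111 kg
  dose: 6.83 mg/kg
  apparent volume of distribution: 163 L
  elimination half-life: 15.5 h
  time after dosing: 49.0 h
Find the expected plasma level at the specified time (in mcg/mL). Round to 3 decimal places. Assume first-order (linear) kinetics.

Total dose = 6.83 × 111 = 758.1 mg
C₀ = Dose / Vd = 758.1 / 163 = 4.651 mg/L
k = ln2 / t½ = 0.693147 / 15.5 = 0.04472 h⁻¹
C = C₀ · e^(−k·t) = 4.651 × e^(−0.04472 × 49.0)
  = 4.651 × 0.1118 = 0.5200 mg/L
(0.5200 mg/L = 0.5200 mcg/mL)

0.520 mcg/mL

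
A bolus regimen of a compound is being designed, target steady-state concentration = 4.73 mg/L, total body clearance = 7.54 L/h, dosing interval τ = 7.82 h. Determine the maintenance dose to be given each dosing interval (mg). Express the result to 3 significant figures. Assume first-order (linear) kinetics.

279 mg

At steady state, Dose/τ = Css × CL.
Dose = Css × CL × τ = 4.73 × 7.540 × 7.82 = 278.9 mg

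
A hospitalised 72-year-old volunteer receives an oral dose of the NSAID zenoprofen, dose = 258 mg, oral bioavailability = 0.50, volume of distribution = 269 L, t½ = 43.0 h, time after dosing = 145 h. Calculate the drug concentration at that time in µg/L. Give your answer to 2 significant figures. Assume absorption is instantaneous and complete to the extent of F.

Amount reaching circulation = F × Dose = 0.50 × 258.0 = 129.0 mg
C₀ = F·Dose / Vd = 129.0 / 269 = 0.4796 mg/L
k = ln2 / t½ = 0.693147 / 43.0 = 0.01612 h⁻¹
C = C₀ · e^(−k·t) = 0.4796 × e^(−0.01612 × 145)
  = 0.4796 × 0.09658 = 0.04632 mg/L
Convert: 0.04632 mg/L × 1000 = 46.32 µg/L

46 µg/L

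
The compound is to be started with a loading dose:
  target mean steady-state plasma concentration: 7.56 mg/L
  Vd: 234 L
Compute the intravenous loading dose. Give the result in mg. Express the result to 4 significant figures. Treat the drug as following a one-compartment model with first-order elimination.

1769 mg

LD = Css × Vd = 7.56 × 234 = 1769 mg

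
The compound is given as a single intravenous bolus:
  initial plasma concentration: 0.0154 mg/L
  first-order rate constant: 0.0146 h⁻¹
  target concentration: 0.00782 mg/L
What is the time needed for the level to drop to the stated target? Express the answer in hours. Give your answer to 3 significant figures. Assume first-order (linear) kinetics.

t = ln(C₀ / C) / k = ln(0.01540 / 0.00782) / 0.01460
  = ln(1.969) / 0.01460 = 0.6775 / 0.01460 = 46.40 h

46.4 h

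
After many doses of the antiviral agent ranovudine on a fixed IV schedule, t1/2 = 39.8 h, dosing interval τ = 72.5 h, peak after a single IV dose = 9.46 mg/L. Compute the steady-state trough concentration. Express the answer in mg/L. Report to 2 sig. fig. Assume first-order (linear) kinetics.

k = ln2 / t½ = 0.693147 / 39.8 = 0.01742 h⁻¹
e^(−kτ) = e^(−0.01742 × 72.5) = 0.2828
Accumulation ratio R = 1 / (1 − e^(−kτ)) = 1 / (1 − 0.2828) = 1.394
Steady-state trough = C₀ × R × e^(−kτ) = 9.46 × 1.394 × 0.2828 = 3.729 mg/L

3.7 mg/L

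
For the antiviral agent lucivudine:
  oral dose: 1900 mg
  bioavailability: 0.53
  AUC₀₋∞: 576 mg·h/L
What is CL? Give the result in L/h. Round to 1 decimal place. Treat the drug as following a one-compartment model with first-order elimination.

1.7 L/h

CL = F·Dose / AUC = 0.53 × 1900 / 576 = 1.748 L/h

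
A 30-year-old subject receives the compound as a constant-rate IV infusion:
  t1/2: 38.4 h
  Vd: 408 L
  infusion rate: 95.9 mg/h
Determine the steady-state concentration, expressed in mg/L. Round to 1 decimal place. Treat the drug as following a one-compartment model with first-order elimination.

13.0 mg/L

k = ln2 / t½ = 0.693147 / 38.4 = 0.01805 h⁻¹
CL = k × Vd = 0.01805 × 408 = 7.364 L/h
At steady state Css = R₀ / CL = 95.9 / 7.364 = 13.02 mg/L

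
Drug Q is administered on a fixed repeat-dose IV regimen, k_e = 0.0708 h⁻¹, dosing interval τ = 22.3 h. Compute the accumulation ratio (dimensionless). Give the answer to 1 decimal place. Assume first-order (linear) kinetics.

e^(−kτ) = e^(−0.07080 × 22.3) = 0.2062
Accumulation ratio R = 1 / (1 − e^(−kτ)) = 1 / (1 − 0.2062) = 1.260

1.3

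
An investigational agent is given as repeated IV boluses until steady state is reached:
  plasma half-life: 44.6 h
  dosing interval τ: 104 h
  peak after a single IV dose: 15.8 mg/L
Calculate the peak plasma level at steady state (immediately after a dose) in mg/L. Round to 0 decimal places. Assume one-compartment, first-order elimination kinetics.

20 mg/L

k = ln2 / t½ = 0.693147 / 44.6 = 0.01554 h⁻¹
e^(−kτ) = e^(−0.01554 × 104) = 0.1987
Accumulation ratio R = 1 / (1 − e^(−kτ)) = 1 / (1 − 0.1987) = 1.248
Steady-state peak = C₀ × R = 15.8 × 1.248 = 19.72 mg/L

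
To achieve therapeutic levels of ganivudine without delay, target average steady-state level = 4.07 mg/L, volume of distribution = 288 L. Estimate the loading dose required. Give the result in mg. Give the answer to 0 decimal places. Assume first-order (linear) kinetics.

1172 mg

LD = Css × Vd = 4.07 × 288 = 1172 mg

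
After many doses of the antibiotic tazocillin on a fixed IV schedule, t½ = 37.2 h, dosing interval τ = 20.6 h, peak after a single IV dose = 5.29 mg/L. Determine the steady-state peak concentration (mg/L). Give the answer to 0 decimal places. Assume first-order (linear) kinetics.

k = ln2 / t½ = 0.693147 / 37.2 = 0.01863 h⁻¹
e^(−kτ) = e^(−0.01863 × 20.6) = 0.6813
Accumulation ratio R = 1 / (1 − e^(−kτ)) = 1 / (1 − 0.6813) = 3.138
Steady-state peak = C₀ × R = 5.29 × 3.138 = 16.60 mg/L

17 mg/L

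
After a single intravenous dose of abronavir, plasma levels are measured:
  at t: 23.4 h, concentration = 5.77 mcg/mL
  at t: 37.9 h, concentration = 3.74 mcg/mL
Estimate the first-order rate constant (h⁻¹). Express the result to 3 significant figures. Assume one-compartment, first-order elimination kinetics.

0.0299 h⁻¹

k = ln(C₁/C₂) / (t₂ − t₁) = ln(5.77/3.74) / (37.9 − 23.4)
  = 0.4336 / 14.50 = 0.02990 h⁻¹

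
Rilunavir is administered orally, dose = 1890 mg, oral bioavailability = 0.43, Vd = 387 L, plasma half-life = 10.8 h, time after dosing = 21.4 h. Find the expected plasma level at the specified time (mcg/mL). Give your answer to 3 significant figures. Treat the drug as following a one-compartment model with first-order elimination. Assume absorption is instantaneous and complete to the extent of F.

0.532 mcg/mL

Amount reaching circulation = F × Dose = 0.43 × 1890 = 812.7 mg
C₀ = F·Dose / Vd = 812.7 / 387 = 2.100 mg/L
k = ln2 / t½ = 0.693147 / 10.8 = 0.06418 h⁻¹
C = C₀ · e^(−k·t) = 2.100 × e^(−0.06418 × 21.4)
  = 2.100 × 0.2532 = 0.5317 mg/L
(0.5317 mg/L = 0.5317 mcg/mL)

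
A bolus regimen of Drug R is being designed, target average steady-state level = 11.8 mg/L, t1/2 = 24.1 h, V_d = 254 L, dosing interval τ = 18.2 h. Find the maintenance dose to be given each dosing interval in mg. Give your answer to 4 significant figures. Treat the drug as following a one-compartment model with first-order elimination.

k = ln2 / t½ = 0.693147 / 24.1 = 0.02876 h⁻¹
CL = k × Vd = 0.02876 × 254 = 7.305 L/h
At steady state, Dose/τ = Css × CL.
Dose = Css × CL × τ = 11.8 × 7.305 × 18.2 = 1569 mg

1569 mg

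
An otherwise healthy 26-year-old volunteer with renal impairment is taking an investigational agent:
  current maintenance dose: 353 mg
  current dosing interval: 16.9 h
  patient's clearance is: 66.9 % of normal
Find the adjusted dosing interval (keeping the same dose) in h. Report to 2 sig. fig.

To keep the same average steady-state level, dosing rate must scale with clearance.
CL ratio = 66.9 / 100 = 0.6690
New interval (same dose) = 16.9 / 0.6690 = 25.26 h

25 h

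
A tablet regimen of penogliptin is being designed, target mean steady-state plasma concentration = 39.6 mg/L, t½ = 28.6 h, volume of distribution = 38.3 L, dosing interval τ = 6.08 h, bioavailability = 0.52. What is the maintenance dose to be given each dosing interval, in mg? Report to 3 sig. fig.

430 mg

k = ln2 / t½ = 0.693147 / 28.6 = 0.02424 h⁻¹
CL = k × Vd = 0.02424 × 38.3 = 0.9284 L/h
At steady state, F × (Dose/τ) = Css × CL.
Dose = Css × CL × τ / F = 39.6 × 0.9284 × 6.08 / 0.52 = 429.9 mg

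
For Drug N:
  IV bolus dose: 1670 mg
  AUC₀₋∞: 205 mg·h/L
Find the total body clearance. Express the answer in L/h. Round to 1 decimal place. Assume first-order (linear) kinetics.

CL = Dose / AUC = 1670 / 205 = 8.146 L/h

8.1 L/h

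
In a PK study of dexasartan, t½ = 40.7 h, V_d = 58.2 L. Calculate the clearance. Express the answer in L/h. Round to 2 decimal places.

0.99 L/h

k = ln2 / t½ = 0.693147 / 40.7 = 0.01703 h⁻¹
CL = k × Vd = 0.01703 × 58.2 = 0.9911 L/h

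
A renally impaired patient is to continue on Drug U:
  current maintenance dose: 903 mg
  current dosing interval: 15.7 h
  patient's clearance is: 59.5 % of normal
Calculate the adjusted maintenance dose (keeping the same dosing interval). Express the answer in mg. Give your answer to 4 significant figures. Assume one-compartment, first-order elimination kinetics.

To keep the same average steady-state level, dosing rate must scale with clearance.
CL ratio = 59.5 / 100 = 0.5950
New dose (same interval) = 903 × 0.5950 = 537.3 mg

537.3 mg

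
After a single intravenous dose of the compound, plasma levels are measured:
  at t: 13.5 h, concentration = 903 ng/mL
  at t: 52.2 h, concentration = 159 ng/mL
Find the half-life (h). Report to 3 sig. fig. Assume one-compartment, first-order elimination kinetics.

15.4 h

k = ln(C₁/C₂) / (t₂ − t₁) = ln(903/159) / (52.2 − 13.5)
  = 1.737 / 38.70 = 0.04488 h⁻¹
t½ = ln2 / k = 0.693147 / 0.04488 = 15.44 h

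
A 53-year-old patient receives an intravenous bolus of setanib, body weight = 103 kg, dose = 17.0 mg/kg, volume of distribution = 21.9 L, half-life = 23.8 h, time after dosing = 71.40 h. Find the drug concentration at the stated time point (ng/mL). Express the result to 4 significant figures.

9994 ng/mL

Total dose = 17.0 × 103 = 1751 mg
C₀ = Dose / Vd = 1751 / 21.9 = 79.95 mg/L
k = ln2 / t½ = 0.693147 / 23.8 = 0.02912 h⁻¹
t / t½ = 71.40 / 23.8 = 3 half-lives
C = C₀ × (1/2)^3 = 79.95 × 0.1250 = 9.994 mg/L
Convert: 9.994 mg/L × 1000 = 9994 ng/mL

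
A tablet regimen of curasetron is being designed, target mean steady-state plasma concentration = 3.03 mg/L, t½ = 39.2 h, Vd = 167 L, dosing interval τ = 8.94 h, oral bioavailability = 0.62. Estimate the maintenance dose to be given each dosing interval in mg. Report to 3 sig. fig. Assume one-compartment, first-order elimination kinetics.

k = ln2 / t½ = 0.693147 / 39.2 = 0.01768 h⁻¹
CL = k × Vd = 0.01768 × 167 = 2.953 L/h
At steady state, F × (Dose/τ) = Css × CL.
Dose = Css × CL × τ / F = 3.03 × 2.953 × 8.94 / 0.62 = 129.0 mg

129 mg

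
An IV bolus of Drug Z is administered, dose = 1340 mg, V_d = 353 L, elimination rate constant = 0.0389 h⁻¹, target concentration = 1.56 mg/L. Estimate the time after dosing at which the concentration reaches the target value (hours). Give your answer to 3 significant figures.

C₀ = Dose / Vd = 1340 / 353 = 3.796 mg/L
t = ln(C₀ / C) / k = ln(3.796 / 1.56) / 0.03890
  = ln(2.433) / 0.03890 = 0.8891 / 0.03890 = 22.86 h

22.9 h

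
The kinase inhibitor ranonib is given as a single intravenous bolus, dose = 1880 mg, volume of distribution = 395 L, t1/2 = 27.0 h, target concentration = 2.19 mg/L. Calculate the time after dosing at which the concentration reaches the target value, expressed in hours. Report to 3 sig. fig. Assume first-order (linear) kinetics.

C₀ = Dose / Vd = 1880 / 395 = 4.759 mg/L
k = ln2 / t½ = 0.693147 / 27.0 = 0.02567 h⁻¹
t = ln(C₀ / C) / k = ln(4.759 / 2.19) / 0.02567
  = ln(2.173) / 0.02567 = 0.7761 / 0.02567 = 30.23 h

30.2 h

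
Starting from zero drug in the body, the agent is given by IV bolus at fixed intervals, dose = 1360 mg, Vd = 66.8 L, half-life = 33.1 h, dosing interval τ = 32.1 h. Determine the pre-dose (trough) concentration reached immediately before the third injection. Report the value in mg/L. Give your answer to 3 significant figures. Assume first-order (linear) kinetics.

C₀ per dose = Dose / Vd = 1360 / 66.8 = 20.36 mg/L
k = ln2 / t½ = 0.693147 / 33.1 = 0.02094 h⁻¹
Fraction remaining after one interval: r = e^(−kτ) = e^(−0.02094 × 32.1) = 0.5106
Before dose 3, 2 doses have been given (aged 1τ, 2τ).
C_trough = C₀ × (r + r²) = 20.36 × (0.5106 + 0.2607) = 15.70 mg/L

15.7 mg/L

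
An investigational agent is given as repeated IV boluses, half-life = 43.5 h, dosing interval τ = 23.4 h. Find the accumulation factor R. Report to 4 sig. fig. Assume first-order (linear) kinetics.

k = ln2 / t½ = 0.693147 / 43.5 = 0.01593 h⁻¹
e^(−kτ) = e^(−0.01593 × 23.4) = 0.6888
Accumulation ratio R = 1 / (1 − e^(−kτ)) = 1 / (1 − 0.6888) = 3.213

3.213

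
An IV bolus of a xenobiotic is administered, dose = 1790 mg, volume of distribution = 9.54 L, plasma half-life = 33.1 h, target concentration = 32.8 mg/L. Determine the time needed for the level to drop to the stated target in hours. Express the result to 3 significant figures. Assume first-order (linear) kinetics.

83.3 h

C₀ = Dose / Vd = 1790 / 9.54 = 187.6 mg/L
k = ln2 / t½ = 0.693147 / 33.1 = 0.02094 h⁻¹
t = ln(C₀ / C) / k = ln(187.6 / 32.8) / 0.02094
  = ln(5.720) / 0.02094 = 1.744 / 0.02094 = 83.29 h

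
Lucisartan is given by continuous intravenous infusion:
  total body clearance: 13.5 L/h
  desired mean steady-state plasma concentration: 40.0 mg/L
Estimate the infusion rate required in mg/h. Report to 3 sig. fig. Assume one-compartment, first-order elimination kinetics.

540 mg/h

At steady state, infusion rate R₀ = Css × CL = 40.0 × 13.50 = 540.0 mg/h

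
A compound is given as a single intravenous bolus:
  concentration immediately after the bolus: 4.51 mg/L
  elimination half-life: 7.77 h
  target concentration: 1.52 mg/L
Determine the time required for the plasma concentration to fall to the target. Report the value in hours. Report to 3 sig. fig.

12.2 h

k = ln2 / t½ = 0.693147 / 7.77 = 0.08921 h⁻¹
t = ln(C₀ / C) / k = ln(4.510 / 1.52) / 0.08921
  = ln(2.967) / 0.08921 = 1.088 / 0.08921 = 12.20 h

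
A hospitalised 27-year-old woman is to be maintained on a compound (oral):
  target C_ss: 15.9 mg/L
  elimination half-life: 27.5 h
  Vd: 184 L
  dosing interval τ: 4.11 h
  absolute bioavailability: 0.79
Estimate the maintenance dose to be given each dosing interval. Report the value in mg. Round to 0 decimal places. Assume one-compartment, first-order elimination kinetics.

384 mg

k = ln2 / t½ = 0.693147 / 27.5 = 0.02521 h⁻¹
CL = k × Vd = 0.02521 × 184 = 4.639 L/h
At steady state, F × (Dose/τ) = Css × CL.
Dose = Css × CL × τ / F = 15.9 × 4.639 × 4.11 / 0.79 = 383.7 mg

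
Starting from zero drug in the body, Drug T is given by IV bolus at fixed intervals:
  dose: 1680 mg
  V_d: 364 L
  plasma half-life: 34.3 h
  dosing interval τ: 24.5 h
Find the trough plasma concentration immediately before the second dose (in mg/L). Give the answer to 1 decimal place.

C₀ per dose = Dose / Vd = 1680 / 364 = 4.615 mg/L
k = ln2 / t½ = 0.693147 / 34.3 = 0.02021 h⁻¹
Fraction remaining after one interval: r = e^(−kτ) = e^(−0.02021 × 24.5) = 0.6095
Before dose 2, 1 dose has been given (aged 1τ).
C_trough = C₀ × r = 4.615 × 0.6095 = 2.813 mg/L

2.8 mg/L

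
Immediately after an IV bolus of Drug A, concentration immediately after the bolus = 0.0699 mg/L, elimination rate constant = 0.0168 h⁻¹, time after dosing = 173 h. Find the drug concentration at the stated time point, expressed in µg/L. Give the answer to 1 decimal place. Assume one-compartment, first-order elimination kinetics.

3.8 µg/L

C = C₀ · e^(−k·t) = 0.06990 × e^(−0.01680 × 173)
  = 0.06990 × 0.05467 = 0.003821 mg/L
Convert: 0.003821 mg/L × 1000 = 3.821 µg/L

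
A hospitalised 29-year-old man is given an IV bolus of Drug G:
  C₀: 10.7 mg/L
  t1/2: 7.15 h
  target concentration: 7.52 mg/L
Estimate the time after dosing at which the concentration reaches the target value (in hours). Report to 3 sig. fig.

k = ln2 / t½ = 0.693147 / 7.15 = 0.09694 h⁻¹
t = ln(C₀ / C) / k = ln(10.70 / 7.52) / 0.09694
  = ln(1.423) / 0.09694 = 0.3528 / 0.09694 = 3.639 h

3.64 h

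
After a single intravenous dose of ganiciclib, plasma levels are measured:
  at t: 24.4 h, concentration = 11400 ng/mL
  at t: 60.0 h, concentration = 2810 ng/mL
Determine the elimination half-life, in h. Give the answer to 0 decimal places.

k = ln(C₁/C₂) / (t₂ − t₁) = ln(11400/2810) / (60.0 − 24.4)
  = 1.400 / 35.60 = 0.03933 h⁻¹
t½ = ln2 / k = 0.693147 / 0.03933 = 17.62 h

18 h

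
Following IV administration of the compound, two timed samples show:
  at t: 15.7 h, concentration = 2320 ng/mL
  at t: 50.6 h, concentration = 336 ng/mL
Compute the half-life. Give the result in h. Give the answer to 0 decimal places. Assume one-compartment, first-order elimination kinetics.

k = ln(C₁/C₂) / (t₂ − t₁) = ln(2320/336) / (50.6 − 15.7)
  = 1.932 / 34.90 = 0.05536 h⁻¹
t½ = ln2 / k = 0.693147 / 0.05536 = 12.52 h

13 h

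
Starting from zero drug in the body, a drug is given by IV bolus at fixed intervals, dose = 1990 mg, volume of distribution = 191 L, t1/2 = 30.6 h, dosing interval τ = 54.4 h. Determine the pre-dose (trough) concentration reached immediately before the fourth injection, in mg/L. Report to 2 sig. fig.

4.2 mg/L

C₀ per dose = Dose / Vd = 1990 / 191 = 10.42 mg/L
k = ln2 / t½ = 0.693147 / 30.6 = 0.02265 h⁻¹
Fraction remaining after one interval: r = e^(−kτ) = e^(−0.02265 × 54.4) = 0.2917
Before dose 4, 3 doses have been given (aged 1τ, 2τ, 3τ).
C_trough = C₀ × (r + r² + … + r^3) = C₀ × r(1−r^3)/(1−r)
        = 10.42 × 0.2917 × (1 − 0.02482) / (1 − 0.2917) = 4.185 mg/L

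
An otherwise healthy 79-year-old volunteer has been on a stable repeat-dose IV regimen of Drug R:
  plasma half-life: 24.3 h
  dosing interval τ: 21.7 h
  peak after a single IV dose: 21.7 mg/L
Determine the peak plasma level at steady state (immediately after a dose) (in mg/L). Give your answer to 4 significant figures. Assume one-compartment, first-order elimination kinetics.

k = ln2 / t½ = 0.693147 / 24.3 = 0.02852 h⁻¹
e^(−kτ) = e^(−0.02852 × 21.7) = 0.5385
Accumulation ratio R = 1 / (1 − e^(−kτ)) = 1 / (1 − 0.5385) = 2.167
Steady-state peak = C₀ × R = 21.7 × 2.167 = 47.02 mg/L

47.02 mg/L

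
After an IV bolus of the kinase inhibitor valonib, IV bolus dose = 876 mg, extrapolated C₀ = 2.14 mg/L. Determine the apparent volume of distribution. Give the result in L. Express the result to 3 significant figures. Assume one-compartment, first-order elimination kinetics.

409 L

Vd = Dose / C₀ = 876.0 / 2.14 = 409.3 L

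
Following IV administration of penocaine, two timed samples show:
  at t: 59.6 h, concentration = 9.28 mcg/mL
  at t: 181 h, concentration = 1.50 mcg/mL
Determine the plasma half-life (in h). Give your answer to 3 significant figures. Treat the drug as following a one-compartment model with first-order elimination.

k = ln(C₁/C₂) / (t₂ − t₁) = ln(9.28/1.50) / (181 − 59.6)
  = 1.822 / 121.4 = 0.01501 h⁻¹
t½ = ln2 / k = 0.693147 / 0.01501 = 46.18 h

46.2 h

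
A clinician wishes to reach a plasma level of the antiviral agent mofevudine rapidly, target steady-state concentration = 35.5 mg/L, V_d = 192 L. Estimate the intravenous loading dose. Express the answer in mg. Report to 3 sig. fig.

LD = Css × Vd = 35.5 × 192 = 6816 mg

6820 mg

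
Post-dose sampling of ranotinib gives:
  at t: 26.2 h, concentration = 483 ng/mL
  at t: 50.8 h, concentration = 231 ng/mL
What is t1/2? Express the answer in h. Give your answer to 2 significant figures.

k = ln(C₁/C₂) / (t₂ − t₁) = ln(483/231) / (50.8 − 26.2)
  = 0.7376 / 24.60 = 0.02998 h⁻¹
t½ = ln2 / k = 0.693147 / 0.02998 = 23.12 h

23 h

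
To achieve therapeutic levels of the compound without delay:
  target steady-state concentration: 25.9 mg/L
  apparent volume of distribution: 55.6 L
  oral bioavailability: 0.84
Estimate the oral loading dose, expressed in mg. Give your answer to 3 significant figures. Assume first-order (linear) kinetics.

LD = Css × Vd / F = 25.9 × 55.6 / 0.84 = 1714 mg

1710 mg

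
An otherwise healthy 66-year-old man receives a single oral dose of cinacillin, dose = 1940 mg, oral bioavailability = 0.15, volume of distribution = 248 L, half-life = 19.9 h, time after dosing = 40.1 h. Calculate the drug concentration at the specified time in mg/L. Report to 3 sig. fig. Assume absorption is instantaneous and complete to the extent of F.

Amount reaching circulation = F × Dose = 0.15 × 1940 = 291.0 mg
C₀ = F·Dose / Vd = 291.0 / 248 = 1.173 mg/L
k = ln2 / t½ = 0.693147 / 19.9 = 0.03483 h⁻¹
C = C₀ · e^(−k·t) = 1.173 × e^(−0.03483 × 40.1)
  = 1.173 × 0.2474 = 0.2902 mg/L

0.290 mg/L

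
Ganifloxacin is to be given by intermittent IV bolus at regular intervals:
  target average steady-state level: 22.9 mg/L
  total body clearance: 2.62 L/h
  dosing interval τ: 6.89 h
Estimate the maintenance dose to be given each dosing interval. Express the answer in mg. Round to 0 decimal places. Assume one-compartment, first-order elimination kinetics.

At steady state, Dose/τ = Css × CL.
Dose = Css × CL × τ = 22.9 × 2.620 × 6.89 = 413.4 mg

413 mg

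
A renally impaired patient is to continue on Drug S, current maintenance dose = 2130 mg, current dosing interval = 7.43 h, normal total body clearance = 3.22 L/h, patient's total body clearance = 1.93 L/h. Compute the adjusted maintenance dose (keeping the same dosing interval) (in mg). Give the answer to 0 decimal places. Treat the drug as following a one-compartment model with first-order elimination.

1277 mg

To keep the same average steady-state level, dosing rate must scale with clearance.
CL ratio = 1.93 / 3.22 = 0.5994
New dose (same interval) = 2130 × 0.5994 = 1277 mg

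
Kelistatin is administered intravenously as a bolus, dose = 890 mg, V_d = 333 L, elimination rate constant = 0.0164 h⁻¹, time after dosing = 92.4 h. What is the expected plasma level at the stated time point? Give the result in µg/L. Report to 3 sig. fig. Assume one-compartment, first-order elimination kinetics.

587 µg/L

C₀ = Dose / Vd = 890.0 / 333 = 2.673 mg/L
C = C₀ · e^(−k·t) = 2.673 × e^(−0.01640 × 92.4)
  = 2.673 × 0.2197 = 0.5873 mg/L
Convert: 0.5873 mg/L × 1000 = 587.3 µg/L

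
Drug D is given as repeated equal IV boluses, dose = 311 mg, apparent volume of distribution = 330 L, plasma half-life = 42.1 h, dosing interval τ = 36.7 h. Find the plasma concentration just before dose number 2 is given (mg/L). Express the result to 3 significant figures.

C₀ per dose = Dose / Vd = 311 / 330 = 0.9424 mg/L
k = ln2 / t½ = 0.693147 / 42.1 = 0.01646 h⁻¹
Fraction remaining after one interval: r = e^(−kτ) = e^(−0.01646 × 36.7) = 0.5466
Before dose 2, 1 dose has been given (aged 1τ).
C_trough = C₀ × r = 0.9424 × 0.5466 = 0.5151 mg/L

0.515 mg/L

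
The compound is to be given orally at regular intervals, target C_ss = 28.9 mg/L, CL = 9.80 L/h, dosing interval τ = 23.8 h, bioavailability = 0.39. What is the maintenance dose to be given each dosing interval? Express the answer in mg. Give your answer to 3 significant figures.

17300 mg

At steady state, F × (Dose/τ) = Css × CL.
Dose = Css × CL × τ / F = 28.9 × 9.800 × 23.8 / 0.39 = 17280 mg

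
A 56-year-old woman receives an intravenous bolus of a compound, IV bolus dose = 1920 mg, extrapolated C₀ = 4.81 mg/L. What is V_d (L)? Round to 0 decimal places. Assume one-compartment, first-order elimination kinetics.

Vd = Dose / C₀ = 1920 / 4.81 = 399.2 L

399 L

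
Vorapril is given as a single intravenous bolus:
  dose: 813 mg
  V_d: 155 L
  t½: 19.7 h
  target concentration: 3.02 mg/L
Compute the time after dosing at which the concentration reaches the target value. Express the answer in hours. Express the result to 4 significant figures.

15.69 h

C₀ = Dose / Vd = 813.0 / 155 = 5.245 mg/L
k = ln2 / t½ = 0.693147 / 19.7 = 0.03519 h⁻¹
t = ln(C₀ / C) / k = ln(5.245 / 3.02) / 0.03519
  = ln(1.737) / 0.03519 = 0.5522 / 0.03519 = 15.69 h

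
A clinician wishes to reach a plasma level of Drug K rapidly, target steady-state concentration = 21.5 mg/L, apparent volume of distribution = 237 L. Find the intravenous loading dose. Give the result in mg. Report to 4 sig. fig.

5096 mg

LD = Css × Vd = 21.5 × 237 = 5096 mg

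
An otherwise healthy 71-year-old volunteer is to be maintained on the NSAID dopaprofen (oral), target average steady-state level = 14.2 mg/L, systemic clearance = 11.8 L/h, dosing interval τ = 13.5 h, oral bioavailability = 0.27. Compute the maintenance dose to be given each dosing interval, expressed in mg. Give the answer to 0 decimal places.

8378 mg

At steady state, F × (Dose/τ) = Css × CL.
Dose = Css × CL × τ / F = 14.2 × 11.80 × 13.5 / 0.27 = 8378 mg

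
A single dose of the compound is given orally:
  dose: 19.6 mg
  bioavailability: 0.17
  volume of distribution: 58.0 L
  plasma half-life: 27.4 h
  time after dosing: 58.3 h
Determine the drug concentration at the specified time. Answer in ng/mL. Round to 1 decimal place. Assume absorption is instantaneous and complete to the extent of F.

Amount reaching circulation = F × Dose = 0.17 × 19.60 = 3.332 mg
C₀ = F·Dose / Vd = 3.332 / 58.0 = 0.05745 mg/L
k = ln2 / t½ = 0.693147 / 27.4 = 0.02530 h⁻¹
C = C₀ · e^(−k·t) = 0.05745 × e^(−0.02530 × 58.3)
  = 0.05745 × 0.2288 = 0.01314 mg/L
Convert: 0.01314 mg/L × 1000 = 13.14 ng/mL

13.1 ng/mL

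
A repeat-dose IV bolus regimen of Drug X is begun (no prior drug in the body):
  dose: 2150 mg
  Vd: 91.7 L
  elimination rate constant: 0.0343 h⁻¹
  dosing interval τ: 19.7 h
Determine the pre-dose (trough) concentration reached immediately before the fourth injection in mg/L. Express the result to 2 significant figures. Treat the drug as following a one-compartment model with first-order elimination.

C₀ per dose = Dose / Vd = 2150 / 91.7 = 23.45 mg/L
Fraction remaining after one interval: r = e^(−kτ) = e^(−0.03430 × 19.7) = 0.5088
Before dose 4, 3 doses have been given (aged 1τ, 2τ, 3τ).
C_trough = C₀ × (r + r² + … + r^3) = C₀ × r(1−r^3)/(1−r)
        = 23.45 × 0.5088 × (1 − 0.1317) / (1 − 0.5088) = 21.09 mg/L

21 mg/L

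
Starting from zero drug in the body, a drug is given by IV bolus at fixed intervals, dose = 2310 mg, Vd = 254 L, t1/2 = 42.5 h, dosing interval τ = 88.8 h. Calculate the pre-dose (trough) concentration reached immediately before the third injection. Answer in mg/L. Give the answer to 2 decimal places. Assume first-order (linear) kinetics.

2.64 mg/L

C₀ per dose = Dose / Vd = 2310 / 254 = 9.094 mg/L
k = ln2 / t½ = 0.693147 / 42.5 = 0.01631 h⁻¹
Fraction remaining after one interval: r = e^(−kτ) = e^(−0.01631 × 88.8) = 0.2350
Before dose 3, 2 doses have been given (aged 1τ, 2τ).
C_trough = C₀ × (r + r²) = 9.094 × (0.2350 + 0.05523) = 2.639 mg/L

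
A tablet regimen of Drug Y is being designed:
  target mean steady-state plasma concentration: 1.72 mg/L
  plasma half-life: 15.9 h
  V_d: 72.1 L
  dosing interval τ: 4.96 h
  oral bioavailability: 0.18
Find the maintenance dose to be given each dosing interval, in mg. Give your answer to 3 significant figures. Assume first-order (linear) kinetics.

k = ln2 / t½ = 0.693147 / 15.9 = 0.04359 h⁻¹
CL = k × Vd = 0.04359 × 72.1 = 3.143 L/h
At steady state, F × (Dose/τ) = Css × CL.
Dose = Css × CL × τ / F = 1.72 × 3.143 × 4.96 / 0.18 = 149.0 mg

149 mg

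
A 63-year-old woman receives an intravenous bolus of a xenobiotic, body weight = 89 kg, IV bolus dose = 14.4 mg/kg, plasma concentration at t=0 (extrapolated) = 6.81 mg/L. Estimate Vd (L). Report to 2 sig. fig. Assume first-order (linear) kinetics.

190 L

Dose = 14.4 × 89 = 1282 mg
Vd = Dose / C₀ = 1282 / 6.81 = 188.3 L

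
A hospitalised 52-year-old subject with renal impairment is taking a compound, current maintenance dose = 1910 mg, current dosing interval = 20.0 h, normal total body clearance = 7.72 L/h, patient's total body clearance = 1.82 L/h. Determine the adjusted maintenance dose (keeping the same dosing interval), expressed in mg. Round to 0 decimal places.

450 mg

To keep the same average steady-state level, dosing rate must scale with clearance.
CL ratio = 1.82 / 7.72 = 0.2358
New dose (same interval) = 1910 × 0.2358 = 450.4 mg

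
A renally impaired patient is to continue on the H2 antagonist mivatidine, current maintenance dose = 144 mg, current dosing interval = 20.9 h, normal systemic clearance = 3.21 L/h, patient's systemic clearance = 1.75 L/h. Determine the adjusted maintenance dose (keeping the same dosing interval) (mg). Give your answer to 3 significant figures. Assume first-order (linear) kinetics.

78.5 mg

To keep the same average steady-state level, dosing rate must scale with clearance.
CL ratio = 1.75 / 3.21 = 0.5452
New dose (same interval) = 144 × 0.5452 = 78.51 mg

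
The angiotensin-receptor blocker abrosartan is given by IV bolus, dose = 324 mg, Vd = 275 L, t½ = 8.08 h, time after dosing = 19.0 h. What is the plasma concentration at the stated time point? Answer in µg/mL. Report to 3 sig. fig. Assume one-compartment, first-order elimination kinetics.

C₀ = Dose / Vd = 324.0 / 275 = 1.178 mg/L
k = ln2 / t½ = 0.693147 / 8.08 = 0.08579 h⁻¹
C = C₀ · e^(−k·t) = 1.178 × e^(−0.08579 × 19.0)
  = 1.178 × 0.1959 = 0.2308 mg/L
(0.2308 mg/L = 0.2308 µg/mL)

0.231 µg/mL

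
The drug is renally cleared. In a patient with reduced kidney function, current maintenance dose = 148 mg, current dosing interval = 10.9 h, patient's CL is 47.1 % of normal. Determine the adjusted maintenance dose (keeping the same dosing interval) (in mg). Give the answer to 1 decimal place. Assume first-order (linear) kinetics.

To keep the same average steady-state level, dosing rate must scale with clearance.
CL ratio = 47.1 / 100 = 0.4710
New dose (same interval) = 148 × 0.4710 = 69.71 mg

69.7 mg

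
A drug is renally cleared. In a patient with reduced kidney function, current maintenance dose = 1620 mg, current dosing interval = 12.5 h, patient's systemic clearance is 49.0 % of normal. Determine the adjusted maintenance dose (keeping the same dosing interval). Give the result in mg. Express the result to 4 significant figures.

793.8 mg

To keep the same average steady-state level, dosing rate must scale with clearance.
CL ratio = 49.0 / 100 = 0.4900
New dose (same interval) = 1620 × 0.4900 = 793.8 mg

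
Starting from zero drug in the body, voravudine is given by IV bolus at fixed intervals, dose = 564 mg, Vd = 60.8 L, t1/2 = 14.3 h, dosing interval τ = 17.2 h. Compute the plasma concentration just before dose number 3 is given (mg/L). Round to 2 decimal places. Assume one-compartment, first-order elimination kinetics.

C₀ per dose = Dose / Vd = 564 / 60.8 = 9.276 mg/L
k = ln2 / t½ = 0.693147 / 14.3 = 0.04847 h⁻¹
Fraction remaining after one interval: r = e^(−kτ) = e^(−0.04847 × 17.2) = 0.4344
Before dose 3, 2 doses have been given (aged 1τ, 2τ).
C_trough = C₀ × (r + r²) = 9.276 × (0.4344 + 0.1887) = 5.780 mg/L

5.78 mg/L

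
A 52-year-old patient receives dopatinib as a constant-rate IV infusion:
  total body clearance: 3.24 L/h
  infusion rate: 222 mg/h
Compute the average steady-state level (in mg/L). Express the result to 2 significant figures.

69 mg/L

At steady state Css = R₀ / CL = 222 / 3.240 = 68.52 mg/L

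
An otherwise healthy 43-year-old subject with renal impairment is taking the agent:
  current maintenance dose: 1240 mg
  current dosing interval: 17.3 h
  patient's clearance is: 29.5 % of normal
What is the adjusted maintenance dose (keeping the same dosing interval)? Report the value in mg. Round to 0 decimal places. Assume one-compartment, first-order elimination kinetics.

366 mg

To keep the same average steady-state level, dosing rate must scale with clearance.
CL ratio = 29.5 / 100 = 0.2950
New dose (same interval) = 1240 × 0.2950 = 365.8 mg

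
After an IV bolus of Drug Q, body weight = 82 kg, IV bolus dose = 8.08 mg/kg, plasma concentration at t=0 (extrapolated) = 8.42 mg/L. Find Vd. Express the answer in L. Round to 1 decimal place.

Dose = 8.08 × 82 = 662.6 mg
Vd = Dose / C₀ = 662.6 / 8.42 = 78.69 L

78.7 L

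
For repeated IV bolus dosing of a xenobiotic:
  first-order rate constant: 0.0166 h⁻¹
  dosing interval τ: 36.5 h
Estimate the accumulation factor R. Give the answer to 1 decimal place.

2.2

e^(−kτ) = e^(−0.01660 × 36.5) = 0.5456
Accumulation ratio R = 1 / (1 − e^(−kτ)) = 1 / (1 − 0.5456) = 2.201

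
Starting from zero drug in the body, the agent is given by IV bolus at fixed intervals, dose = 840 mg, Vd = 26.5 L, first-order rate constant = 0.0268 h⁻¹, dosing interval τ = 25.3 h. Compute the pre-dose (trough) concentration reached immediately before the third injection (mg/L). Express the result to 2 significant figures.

24 mg/L

C₀ per dose = Dose / Vd = 840 / 26.5 = 31.70 mg/L
Fraction remaining after one interval: r = e^(−kτ) = e^(−0.02680 × 25.3) = 0.5076
Before dose 3, 2 doses have been given (aged 1τ, 2τ).
C_trough = C₀ × (r + r²) = 31.70 × (0.5076 + 0.2577) = 24.26 mg/L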